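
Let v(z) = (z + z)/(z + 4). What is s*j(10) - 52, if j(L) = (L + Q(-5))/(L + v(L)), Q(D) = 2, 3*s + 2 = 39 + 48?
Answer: -89/4 ≈ -22.250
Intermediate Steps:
s = 85/3 (s = -⅔ + (39 + 48)/3 = -⅔ + (⅓)*87 = -⅔ + 29 = 85/3 ≈ 28.333)
v(z) = 2*z/(4 + z) (v(z) = (2*z)/(4 + z) = 2*z/(4 + z))
j(L) = (2 + L)/(L + 2*L/(4 + L)) (j(L) = (L + 2)/(L + 2*L/(4 + L)) = (2 + L)/(L + 2*L/(4 + L)))
s*j(10) - 52 = 85*((2 + 10)*(4 + 10)/(10*(6 + 10)))/3 - 52 = 85*((⅒)*12*14/16)/3 - 52 = 85*((⅒)*(1/16)*12*14)/3 - 52 = (85/3)*(21/20) - 52 = 119/4 - 52 = -89/4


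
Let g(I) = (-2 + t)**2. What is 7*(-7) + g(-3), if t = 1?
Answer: -48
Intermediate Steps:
g(I) = 1 (g(I) = (-2 + 1)**2 = (-1)**2 = 1)
7*(-7) + g(-3) = 7*(-7) + 1 = -49 + 1 = -48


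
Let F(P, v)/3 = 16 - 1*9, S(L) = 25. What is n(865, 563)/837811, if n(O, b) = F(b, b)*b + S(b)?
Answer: 11848/837811 ≈ 0.014142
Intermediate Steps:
F(P, v) = 21 (F(P, v) = 3*(16 - 1*9) = 3*(16 - 9) = 3*7 = 21)
n(O, b) = 25 + 21*b (n(O, b) = 21*b + 25 = 25 + 21*b)
n(865, 563)/837811 = (25 + 21*563)/837811 = (25 + 11823)*(1/837811) = 11848*(1/837811) = 11848/837811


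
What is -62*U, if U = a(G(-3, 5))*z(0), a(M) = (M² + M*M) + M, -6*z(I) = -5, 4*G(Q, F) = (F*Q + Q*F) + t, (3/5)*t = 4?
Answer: -86800/27 ≈ -3214.8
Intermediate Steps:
t = 20/3 (t = (5/3)*4 = 20/3 ≈ 6.6667)
G(Q, F) = 5/3 + F*Q/2 (G(Q, F) = ((F*Q + Q*F) + 20/3)/4 = ((F*Q + F*Q) + 20/3)/4 = (2*F*Q + 20/3)/4 = (20/3 + 2*F*Q)/4 = 5/3 + F*Q/2)
z(I) = ⅚ (z(I) = -⅙*(-5) = ⅚)
a(M) = M + 2*M² (a(M) = (M² + M²) + M = 2*M² + M = M + 2*M²)
U = 1400/27 (U = ((5/3 + (½)*5*(-3))*(1 + 2*(5/3 + (½)*5*(-3))))*(⅚) = ((5/3 - 15/2)*(1 + 2*(5/3 - 15/2)))*(⅚) = -35*(1 + 2*(-35/6))/6*(⅚) = -35*(1 - 35/3)/6*(⅚) = -35/6*(-32/3)*(⅚) = (560/9)*(⅚) = 1400/27 ≈ 51.852)
-62*U = -62*1400/27 = -86800/27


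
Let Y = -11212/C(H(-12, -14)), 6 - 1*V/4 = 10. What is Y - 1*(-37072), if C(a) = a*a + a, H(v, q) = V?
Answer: 2221517/60 ≈ 37025.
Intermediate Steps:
V = -16 (V = 24 - 4*10 = 24 - 40 = -16)
H(v, q) = -16
C(a) = a + a² (C(a) = a² + a = a + a²)
Y = -2803/60 (Y = -11212*(-1/(16*(1 - 16))) = -11212/((-16*(-15))) = -11212/240 = -11212*1/240 = -2803/60 ≈ -46.717)
Y - 1*(-37072) = -2803/60 - 1*(-37072) = -2803/60 + 37072 = 2221517/60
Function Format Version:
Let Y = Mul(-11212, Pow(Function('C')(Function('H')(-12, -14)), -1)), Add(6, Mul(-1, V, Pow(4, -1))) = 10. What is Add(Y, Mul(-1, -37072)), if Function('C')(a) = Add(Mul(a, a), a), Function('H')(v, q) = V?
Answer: Rational(2221517, 60) ≈ 37025.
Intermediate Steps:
V = -16 (V = Add(24, Mul(-4, 10)) = Add(24, -40) = -16)
Function('H')(v, q) = -16
Function('C')(a) = Add(a, Pow(a, 2)) (Function('C')(a) = Add(Pow(a, 2), a) = Add(a, Pow(a, 2)))
Y = Rational(-2803, 60) (Y = Mul(-11212, Pow(Mul(-16, Add(1, -16)), -1)) = Mul(-11212, Pow(Mul(-16, -15), -1)) = Mul(-11212, Pow(240, -1)) = Mul(-11212, Rational(1, 240)) = Rational(-2803, 60) ≈ -46.717)
Add(Y, Mul(-1, -37072)) = Add(Rational(-2803, 60), Mul(-1, -37072)) = Add(Rational(-2803, 60), 37072) = Rational(2221517, 60)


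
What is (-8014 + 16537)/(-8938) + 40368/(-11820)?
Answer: -38462587/8803930 ≈ -4.3688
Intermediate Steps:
(-8014 + 16537)/(-8938) + 40368/(-11820) = 8523*(-1/8938) + 40368*(-1/11820) = -8523/8938 - 3364/985 = -38462587/8803930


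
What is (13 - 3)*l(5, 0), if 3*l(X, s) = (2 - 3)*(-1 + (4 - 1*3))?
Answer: 0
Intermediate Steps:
l(X, s) = 0 (l(X, s) = ((2 - 3)*(-1 + (4 - 1*3)))/3 = (-(-1 + (4 - 3)))/3 = (-(-1 + 1))/3 = (-1*0)/3 = (⅓)*0 = 0)
(13 - 3)*l(5, 0) = (13 - 3)*0 = 10*0 = 0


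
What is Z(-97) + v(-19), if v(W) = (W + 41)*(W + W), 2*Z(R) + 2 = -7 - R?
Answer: -792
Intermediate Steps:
Z(R) = -9/2 - R/2 (Z(R) = -1 + (-7 - R)/2 = -1 + (-7/2 - R/2) = -9/2 - R/2)
v(W) = 2*W*(41 + W) (v(W) = (41 + W)*(2*W) = 2*W*(41 + W))
Z(-97) + v(-19) = (-9/2 - ½*(-97)) + 2*(-19)*(41 - 19) = (-9/2 + 97/2) + 2*(-19)*22 = 44 - 836 = -792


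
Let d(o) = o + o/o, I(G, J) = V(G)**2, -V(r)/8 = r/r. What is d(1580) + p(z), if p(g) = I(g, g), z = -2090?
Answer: 1645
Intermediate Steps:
V(r) = -8 (V(r) = -8*r/r = -8*1 = -8)
I(G, J) = 64 (I(G, J) = (-8)**2 = 64)
p(g) = 64
d(o) = 1 + o (d(o) = o + 1 = 1 + o)
d(1580) + p(z) = (1 + 1580) + 64 = 1581 + 64 = 1645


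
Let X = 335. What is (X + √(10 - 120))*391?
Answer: 130985 + 391*I*√110 ≈ 1.3099e+5 + 4100.8*I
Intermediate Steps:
(X + √(10 - 120))*391 = (335 + √(10 - 120))*391 = (335 + √(-110))*391 = (335 + I*√110)*391 = 130985 + 391*I*√110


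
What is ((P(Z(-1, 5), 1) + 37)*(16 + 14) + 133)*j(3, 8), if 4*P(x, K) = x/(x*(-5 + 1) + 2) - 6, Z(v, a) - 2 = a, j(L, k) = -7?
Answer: -435337/52 ≈ -8371.9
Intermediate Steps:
Z(v, a) = 2 + a
P(x, K) = -3/2 + x/(4*(2 - 4*x)) (P(x, K) = (x/(x*(-5 + 1) + 2) - 6)/4 = (x/(x*(-4) + 2) - 6)/4 = (x/(-4*x + 2) - 6)/4 = (x/(2 - 4*x) - 6)/4 = (-6 + x/(2 - 4*x))/4 = -3/2 + x/(4*(2 - 4*x)))
((P(Z(-1, 5), 1) + 37)*(16 + 14) + 133)*j(3, 8) = (((12 - 25*(2 + 5))/(8*(-1 + 2*(2 + 5))) + 37)*(16 + 14) + 133)*(-7) = (((12 - 25*7)/(8*(-1 + 2*7)) + 37)*30 + 133)*(-7) = (((12 - 175)/(8*(-1 + 14)) + 37)*30 + 133)*(-7) = (((1/8)*(-163)/13 + 37)*30 + 133)*(-7) = (((1/8)*(1/13)*(-163) + 37)*30 + 133)*(-7) = ((-163/104 + 37)*30 + 133)*(-7) = ((3685/104)*30 + 133)*(-7) = (55275/52 + 133)*(-7) = (62191/52)*(-7) = -435337/52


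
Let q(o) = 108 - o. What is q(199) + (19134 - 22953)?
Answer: -3910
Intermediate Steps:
q(199) + (19134 - 22953) = (108 - 1*199) + (19134 - 22953) = (108 - 199) - 3819 = -91 - 3819 = -3910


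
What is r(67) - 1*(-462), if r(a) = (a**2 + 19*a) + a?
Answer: 6291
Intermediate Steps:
r(a) = a**2 + 20*a
r(67) - 1*(-462) = 67*(20 + 67) - 1*(-462) = 67*87 + 462 = 5829 + 462 = 6291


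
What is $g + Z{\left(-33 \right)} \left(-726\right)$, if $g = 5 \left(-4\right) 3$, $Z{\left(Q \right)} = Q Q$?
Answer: $-790674$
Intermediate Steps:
$Z{\left(Q \right)} = Q^{2}$
$g = -60$ ($g = \left(-20\right) 3 = -60$)
$g + Z{\left(-33 \right)} \left(-726\right) = -60 + \left(-33\right)^{2} \left(-726\right) = -60 + 1089 \left(-726\right) = -60 - 790614 = -790674$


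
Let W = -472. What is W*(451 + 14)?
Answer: -219480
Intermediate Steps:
W*(451 + 14) = -472*(451 + 14) = -472*465 = -219480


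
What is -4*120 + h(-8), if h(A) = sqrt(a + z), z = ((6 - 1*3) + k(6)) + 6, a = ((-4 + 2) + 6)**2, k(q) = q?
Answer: -480 + sqrt(31) ≈ -474.43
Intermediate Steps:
a = 16 (a = (-2 + 6)**2 = 4**2 = 16)
z = 15 (z = ((6 - 1*3) + 6) + 6 = ((6 - 3) + 6) + 6 = (3 + 6) + 6 = 9 + 6 = 15)
h(A) = sqrt(31) (h(A) = sqrt(16 + 15) = sqrt(31))
-4*120 + h(-8) = -4*120 + sqrt(31) = -480 + sqrt(31)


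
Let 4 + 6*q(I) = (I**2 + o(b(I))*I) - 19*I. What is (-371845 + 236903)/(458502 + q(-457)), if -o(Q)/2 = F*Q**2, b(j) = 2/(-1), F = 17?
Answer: -202413/757673 ≈ -0.26715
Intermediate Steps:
b(j) = -2 (b(j) = 2*(-1) = -2)
o(Q) = -34*Q**2
q(I) = -2/3 - 155*I/6 + I**2/6 (q(I) = -2/3 + ((I**2 + (-34*(-2)**2)*I) - 19*I)/6 = -2/3 + ((I**2 + (-34*4)*I) - 19*I)/6 = -2/3 + ((I**2 - 136*I) - 19*I)/6 = -2/3 + (I**2 - 155*I)/6 = -2/3 + (-155*I/6 + I**2/6) = -2/3 - 155*I/6 + I**2/6)
(-371845 + 236903)/(458502 + q(-457)) = (-371845 + 236903)/(458502 + (-2/3 - 155/6*(-457) + (1/6)*(-457)**2)) = -134942/(458502 + (-2/3 + 70835/6 + (1/6)*208849)) = -134942/(458502 + (-2/3 + 70835/6 + 208849/6)) = -134942/(458502 + 139840/3) = -134942/1515346/3 = -134942*3/1515346 = -202413/757673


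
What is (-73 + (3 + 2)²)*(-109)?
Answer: 5232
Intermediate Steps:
(-73 + (3 + 2)²)*(-109) = (-73 + 5²)*(-109) = (-73 + 25)*(-109) = -48*(-109) = 5232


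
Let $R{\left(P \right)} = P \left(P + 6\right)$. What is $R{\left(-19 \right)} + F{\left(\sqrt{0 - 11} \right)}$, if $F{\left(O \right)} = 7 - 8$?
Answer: $246$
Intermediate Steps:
$F{\left(O \right)} = -1$
$R{\left(P \right)} = P \left(6 + P\right)$
$R{\left(-19 \right)} + F{\left(\sqrt{0 - 11} \right)} = - 19 \left(6 - 19\right) - 1 = \left(-19\right) \left(-13\right) - 1 = 247 - 1 = 246$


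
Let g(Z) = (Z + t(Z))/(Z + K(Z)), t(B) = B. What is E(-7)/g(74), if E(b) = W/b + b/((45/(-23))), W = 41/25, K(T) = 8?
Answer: 107953/58275 ≈ 1.8525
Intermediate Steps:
W = 41/25 (W = 41*(1/25) = 41/25 ≈ 1.6400)
E(b) = -23*b/45 + 41/(25*b) (E(b) = 41/(25*b) + b/((45/(-23))) = 41/(25*b) + b/((45*(-1/23))) = 41/(25*b) + b/(-45/23) = 41/(25*b) + b*(-23/45) = 41/(25*b) - 23*b/45 = -23*b/45 + 41/(25*b))
g(Z) = 2*Z/(8 + Z) (g(Z) = (Z + Z)/(Z + 8) = (2*Z)/(8 + Z) = 2*Z/(8 + Z))
E(-7)/g(74) = ((1/225)*(369 - 115*(-7)²)/(-7))/((2*74/(8 + 74))) = ((1/225)*(-⅐)*(369 - 115*49))/((2*74/82)) = ((1/225)*(-⅐)*(369 - 5635))/((2*74*(1/82))) = ((1/225)*(-⅐)*(-5266))/(74/41) = (5266/1575)*(41/74) = 107953/58275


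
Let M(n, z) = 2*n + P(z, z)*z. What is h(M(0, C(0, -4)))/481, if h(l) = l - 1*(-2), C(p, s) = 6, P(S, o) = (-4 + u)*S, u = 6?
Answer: 2/13 ≈ 0.15385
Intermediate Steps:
P(S, o) = 2*S (P(S, o) = (-4 + 6)*S = 2*S)
M(n, z) = 2*n + 2*z**2 (M(n, z) = 2*n + (2*z)*z = 2*n + 2*z**2)
h(l) = 2 + l (h(l) = l + 2 = 2 + l)
h(M(0, C(0, -4)))/481 = (2 + (2*0 + 2*6**2))/481 = (2 + (0 + 2*36))*(1/481) = (2 + (0 + 72))*(1/481) = (2 + 72)*(1/481) = 74*(1/481) = 2/13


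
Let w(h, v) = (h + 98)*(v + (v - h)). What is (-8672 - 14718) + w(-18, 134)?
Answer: -510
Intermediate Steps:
w(h, v) = (98 + h)*(-h + 2*v)
(-8672 - 14718) + w(-18, 134) = (-8672 - 14718) + (-1*(-18)**2 - 98*(-18) + 196*134 + 2*(-18)*134) = -23390 + (-1*324 + 1764 + 26264 - 4824) = -23390 + (-324 + 1764 + 26264 - 4824) = -23390 + 22880 = -510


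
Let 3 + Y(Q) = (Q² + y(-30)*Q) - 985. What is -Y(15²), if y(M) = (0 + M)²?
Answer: -252137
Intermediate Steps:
y(M) = M²
Y(Q) = -988 + Q² + 900*Q (Y(Q) = -3 + ((Q² + (-30)²*Q) - 985) = -3 + ((Q² + 900*Q) - 985) = -3 + (-985 + Q² + 900*Q) = -988 + Q² + 900*Q)
-Y(15²) = -(-988 + (15²)² + 900*15²) = -(-988 + 225² + 900*225) = -(-988 + 50625 + 202500) = -1*252137 = -252137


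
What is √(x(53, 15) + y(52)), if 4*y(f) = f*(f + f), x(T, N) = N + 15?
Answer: √1382 ≈ 37.175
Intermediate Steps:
x(T, N) = 15 + N
y(f) = f²/2 (y(f) = (f*(f + f))/4 = (f*(2*f))/4 = (2*f²)/4 = f²/2)
√(x(53, 15) + y(52)) = √((15 + 15) + (½)*52²) = √(30 + (½)*2704) = √(30 + 1352) = √1382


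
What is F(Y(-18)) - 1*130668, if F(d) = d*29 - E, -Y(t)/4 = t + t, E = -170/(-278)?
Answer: -17582473/139 ≈ -1.2649e+5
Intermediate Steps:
E = 85/139 (E = -170*(-1/278) = 85/139 ≈ 0.61151)
Y(t) = -8*t (Y(t) = -4*(t + t) = -8*t)
F(d) = -85/139 + 29*d (F(d) = d*29 - 1*85/139 = 29*d - 85/139 = -85/139 + 29*d)
F(Y(-18)) - 1*130668 = (-85/139 + 29*(-8*(-18))) - 1*130668 = (-85/139 + 29*144) - 130668 = (-85/139 + 4176) - 130668 = 580379/139 - 130668 = -17582473/139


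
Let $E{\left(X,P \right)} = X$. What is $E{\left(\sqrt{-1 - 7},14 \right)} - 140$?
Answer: $-140 + 2 i \sqrt{2} \approx -140.0 + 2.8284 i$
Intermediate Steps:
$E{\left(\sqrt{-1 - 7},14 \right)} - 140 = \sqrt{-1 - 7} - 140 = \sqrt{-8} - 140 = 2 i \sqrt{2} - 140 = -140 + 2 i \sqrt{2}$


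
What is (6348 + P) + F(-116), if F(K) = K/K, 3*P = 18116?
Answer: 37163/3 ≈ 12388.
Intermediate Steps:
P = 18116/3 (P = (⅓)*18116 = 18116/3 ≈ 6038.7)
F(K) = 1
(6348 + P) + F(-116) = (6348 + 18116/3) + 1 = 37160/3 + 1 = 37163/3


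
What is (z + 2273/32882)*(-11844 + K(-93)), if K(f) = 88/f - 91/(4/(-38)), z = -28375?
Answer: 635191556639717/2038684 ≈ 3.1157e+8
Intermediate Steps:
K(f) = 1729/2 + 88/f (K(f) = 88/f - 91/(4*(-1/38)) = 88/f - 91/(-2/19) = 88/f - 91*(-19/2) = 88/f + 1729/2 = 1729/2 + 88/f)
(z + 2273/32882)*(-11844 + K(-93)) = (-28375 + 2273/32882)*(-11844 + (1729/2 + 88/(-93))) = (-28375 + 2273*(1/32882))*(-11844 + (1729/2 + 88*(-1/93))) = (-28375 + 2273/32882)*(-11844 + (1729/2 - 88/93)) = -933024477*(-11844 + 160621/186)/32882 = -933024477/32882*(-2042363/186) = 635191556639717/2038684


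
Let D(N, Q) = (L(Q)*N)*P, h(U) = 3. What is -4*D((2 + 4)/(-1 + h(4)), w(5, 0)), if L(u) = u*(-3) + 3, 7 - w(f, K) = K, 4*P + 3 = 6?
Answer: 162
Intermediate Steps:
P = ¾ (P = -¾ + (¼)*6 = -¾ + 3/2 = ¾ ≈ 0.75000)
w(f, K) = 7 - K
L(u) = 3 - 3*u (L(u) = -3*u + 3 = 3 - 3*u)
D(N, Q) = 3*N*(3 - 3*Q)/4 (D(N, Q) = ((3 - 3*Q)*N)*(¾) = (N*(3 - 3*Q))*(¾) = 3*N*(3 - 3*Q)/4)
-4*D((2 + 4)/(-1 + h(4)), w(5, 0)) = -9*(2 + 4)/(-1 + 3)*(1 - (7 - 1*0)) = -9*6/2*(1 - (7 + 0)) = -9*6*(½)*(1 - 1*7) = -9*3*(1 - 7) = -9*3*(-6) = -4*(-81/2) = 162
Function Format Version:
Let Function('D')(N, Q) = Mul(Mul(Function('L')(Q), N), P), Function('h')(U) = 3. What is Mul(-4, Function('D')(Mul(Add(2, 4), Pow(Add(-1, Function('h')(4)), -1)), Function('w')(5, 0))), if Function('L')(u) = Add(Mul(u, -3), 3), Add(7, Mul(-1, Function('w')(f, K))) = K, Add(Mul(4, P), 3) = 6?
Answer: 162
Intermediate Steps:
P = Rational(3, 4) (P = Add(Rational(-3, 4), Mul(Rational(1, 4), 6)) = Add(Rational(-3, 4), Rational(3, 2)) = Rational(3, 4) ≈ 0.75000)
Function('w')(f, K) = Add(7, Mul(-1, K))
Function('L')(u) = Add(3, Mul(-3, u)) (Function('L')(u) = Add(Mul(-3, u), 3) = Add(3, Mul(-3, u)))
Function('D')(N, Q) = Mul(Rational(3, 4), N, Add(3, Mul(-3, Q))) (Function('D')(N, Q) = Mul(Mul(Add(3, Mul(-3, Q)), N), Rational(3, 4)) = Mul(Mul(N, Add(3, Mul(-3, Q))), Rational(3, 4)) = Mul(Rational(3, 4), N, Add(3, Mul(-3, Q))))
Mul(-4, Function('D')(Mul(Add(2, 4), Pow(Add(-1, Function('h')(4)), -1)), Function('w')(5, 0))) = Mul(-4, Mul(Rational(9, 4), Mul(Add(2, 4), Pow(Add(-1, 3), -1)), Add(1, Mul(-1, Add(7, Mul(-1, 0)))))) = Mul(-4, Mul(Rational(9, 4), Mul(6, Pow(2, -1)), Add(1, Mul(-1, Add(7, 0))))) = Mul(-4, Mul(Rational(9, 4), Mul(6, Rational(1, 2)), Add(1, Mul(-1, 7)))) = Mul(-4, Mul(Rational(9, 4), 3, Add(1, -7))) = Mul(-4, Mul(Rational(9, 4), 3, -6)) = Mul(-4, Rational(-81, 2)) = 162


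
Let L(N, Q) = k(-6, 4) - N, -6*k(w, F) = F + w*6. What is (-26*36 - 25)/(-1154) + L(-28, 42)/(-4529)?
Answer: 12941707/15679398 ≈ 0.82540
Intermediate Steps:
k(w, F) = -w - F/6 (k(w, F) = -(F + w*6)/6 = -(F + 6*w)/6 = -w - F/6)
L(N, Q) = 16/3 - N (L(N, Q) = (-1*(-6) - 1/6*4) - N = (6 - 2/3) - N = 16/3 - N)
(-26*36 - 25)/(-1154) + L(-28, 42)/(-4529) = (-26*36 - 25)/(-1154) + (16/3 - 1*(-28))/(-4529) = (-936 - 25)*(-1/1154) + (16/3 + 28)*(-1/4529) = -961*(-1/1154) + (100/3)*(-1/4529) = 961/1154 - 100/13587 = 12941707/15679398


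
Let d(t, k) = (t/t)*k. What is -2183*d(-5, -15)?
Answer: 32745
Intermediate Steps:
d(t, k) = k (d(t, k) = 1*k = k)
-2183*d(-5, -15) = -2183*(-15) = 32745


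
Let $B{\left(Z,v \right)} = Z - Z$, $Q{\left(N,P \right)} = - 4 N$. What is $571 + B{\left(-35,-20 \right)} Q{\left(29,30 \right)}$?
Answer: $571$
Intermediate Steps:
$B{\left(Z,v \right)} = 0$
$571 + B{\left(-35,-20 \right)} Q{\left(29,30 \right)} = 571 + 0 \left(\left(-4\right) 29\right) = 571 + 0 \left(-116\right) = 571 + 0 = 571$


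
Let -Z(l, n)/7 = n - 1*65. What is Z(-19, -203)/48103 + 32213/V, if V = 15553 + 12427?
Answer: 1602032419/1345921940 ≈ 1.1903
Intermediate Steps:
V = 27980
Z(l, n) = 455 - 7*n (Z(l, n) = -7*(n - 1*65) = -7*(n - 65) = -7*(-65 + n) = 455 - 7*n)
Z(-19, -203)/48103 + 32213/V = (455 - 7*(-203))/48103 + 32213/27980 = (455 + 1421)*(1/48103) + 32213*(1/27980) = 1876*(1/48103) + 32213/27980 = 1876/48103 + 32213/27980 = 1602032419/1345921940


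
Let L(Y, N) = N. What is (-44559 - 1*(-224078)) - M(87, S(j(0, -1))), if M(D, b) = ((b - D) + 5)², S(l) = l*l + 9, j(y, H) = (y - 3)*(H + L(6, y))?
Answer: 175423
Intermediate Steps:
j(y, H) = (-3 + y)*(H + y) (j(y, H) = (y - 3)*(H + y) = (-3 + y)*(H + y))
S(l) = 9 + l² (S(l) = l² + 9 = 9 + l²)
M(D, b) = (5 + b - D)²
(-44559 - 1*(-224078)) - M(87, S(j(0, -1))) = (-44559 - 1*(-224078)) - (5 + (9 + (0² - 3*(-1) - 3*0 - 1*0)²) - 1*87)² = (-44559 + 224078) - (5 + (9 + (0 + 3 + 0 + 0)²) - 87)² = 179519 - (5 + (9 + 3²) - 87)² = 179519 - (5 + (9 + 9) - 87)² = 179519 - (5 + 18 - 87)² = 179519 - 1*(-64)² = 179519 - 1*4096 = 179519 - 4096 = 175423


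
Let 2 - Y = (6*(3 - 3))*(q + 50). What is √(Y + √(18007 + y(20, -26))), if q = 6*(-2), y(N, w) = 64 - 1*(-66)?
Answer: √(2 + √18137) ≈ 11.691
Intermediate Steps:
y(N, w) = 130 (y(N, w) = 64 + 66 = 130)
q = -12
Y = 2 (Y = 2 - 6*(3 - 3)*(-12 + 50) = 2 - 6*0*38 = 2 - 0*38 = 2 - 1*0 = 2 + 0 = 2)
√(Y + √(18007 + y(20, -26))) = √(2 + √(18007 + 130)) = √(2 + √18137)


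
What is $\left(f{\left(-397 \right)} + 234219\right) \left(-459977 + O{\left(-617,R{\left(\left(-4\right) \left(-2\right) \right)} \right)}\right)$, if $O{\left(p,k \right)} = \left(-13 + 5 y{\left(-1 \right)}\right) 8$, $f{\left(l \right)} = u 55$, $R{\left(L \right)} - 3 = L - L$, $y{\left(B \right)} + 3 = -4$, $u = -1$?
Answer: $-107799973204$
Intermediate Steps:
$y{\left(B \right)} = -7$ ($y{\left(B \right)} = -3 - 4 = -7$)
$R{\left(L \right)} = 3$ ($R{\left(L \right)} = 3 + \left(L - L\right) = 3 + 0 = 3$)
$f{\left(l \right)} = -55$ ($f{\left(l \right)} = \left(-1\right) 55 = -55$)
$O{\left(p,k \right)} = -384$ ($O{\left(p,k \right)} = \left(-13 + 5 \left(-7\right)\right) 8 = \left(-13 - 35\right) 8 = \left(-48\right) 8 = -384$)
$\left(f{\left(-397 \right)} + 234219\right) \left(-459977 + O{\left(-617,R{\left(\left(-4\right) \left(-2\right) \right)} \right)}\right) = \left(-55 + 234219\right) \left(-459977 - 384\right) = 234164 \left(-460361\right) = -107799973204$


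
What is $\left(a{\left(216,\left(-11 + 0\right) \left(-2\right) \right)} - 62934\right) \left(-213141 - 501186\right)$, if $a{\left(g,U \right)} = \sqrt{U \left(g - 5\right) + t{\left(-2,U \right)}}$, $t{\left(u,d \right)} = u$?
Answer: $44955455418 - 2857308 \sqrt{290} \approx 4.4907 \cdot 10^{10}$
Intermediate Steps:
$a{\left(g,U \right)} = \sqrt{-2 + U \left(-5 + g\right)}$ ($a{\left(g,U \right)} = \sqrt{U \left(g - 5\right) - 2} = \sqrt{U \left(-5 + g\right) - 2} = \sqrt{-2 + U \left(-5 + g\right)}$)
$\left(a{\left(216,\left(-11 + 0\right) \left(-2\right) \right)} - 62934\right) \left(-213141 - 501186\right) = \left(\sqrt{-2 - 5 \left(-11 + 0\right) \left(-2\right) + \left(-11 + 0\right) \left(-2\right) 216} - 62934\right) \left(-213141 - 501186\right) = \left(\sqrt{-2 - 5 \left(\left(-11\right) \left(-2\right)\right) + \left(-11\right) \left(-2\right) 216} - 62934\right) \left(-714327\right) = \left(\sqrt{-2 - 110 + 22 \cdot 216} - 62934\right) \left(-714327\right) = \left(\sqrt{-2 - 110 + 4752} - 62934\right) \left(-714327\right) = \left(\sqrt{4640} - 62934\right) \left(-714327\right) = \left(4 \sqrt{290} - 62934\right) \left(-714327\right) = \left(-62934 + 4 \sqrt{290}\right) \left(-714327\right) = 44955455418 - 2857308 \sqrt{290}$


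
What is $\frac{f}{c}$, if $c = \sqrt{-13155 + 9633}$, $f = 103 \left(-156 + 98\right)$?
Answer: $\frac{2987 i \sqrt{3522}}{1761} \approx 100.66 i$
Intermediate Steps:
$f = -5974$ ($f = 103 \left(-58\right) = -5974$)
$c = i \sqrt{3522}$ ($c = \sqrt{-3522} = i \sqrt{3522} \approx 59.346 i$)
$\frac{f}{c} = - \frac{5974}{i \sqrt{3522}} = - 5974 \left(- \frac{i \sqrt{3522}}{3522}\right) = \frac{2987 i \sqrt{3522}}{1761}$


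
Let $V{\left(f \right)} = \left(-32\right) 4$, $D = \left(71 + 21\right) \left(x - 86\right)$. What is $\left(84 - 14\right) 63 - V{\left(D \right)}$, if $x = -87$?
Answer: $4538$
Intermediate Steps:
$D = -15916$ ($D = \left(71 + 21\right) \left(-87 - 86\right) = 92 \left(-173\right) = -15916$)
$V{\left(f \right)} = -128$
$\left(84 - 14\right) 63 - V{\left(D \right)} = \left(84 - 14\right) 63 - -128 = 70 \cdot 63 + 128 = 4410 + 128 = 4538$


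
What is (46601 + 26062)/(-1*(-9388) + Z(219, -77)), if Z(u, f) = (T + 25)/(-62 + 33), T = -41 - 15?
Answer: 702409/90761 ≈ 7.7391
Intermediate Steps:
T = -56
Z(u, f) = 31/29 (Z(u, f) = (-56 + 25)/(-62 + 33) = -31/(-29) = -31*(-1/29) = 31/29)
(46601 + 26062)/(-1*(-9388) + Z(219, -77)) = (46601 + 26062)/(-1*(-9388) + 31/29) = 72663/(9388 + 31/29) = 72663/(272283/29) = 72663*(29/272283) = 702409/90761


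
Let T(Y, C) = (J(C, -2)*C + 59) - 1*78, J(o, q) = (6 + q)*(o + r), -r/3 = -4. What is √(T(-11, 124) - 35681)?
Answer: 2*√7939 ≈ 178.20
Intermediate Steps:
r = 12 (r = -3*(-4) = 12)
J(o, q) = (6 + q)*(12 + o) (J(o, q) = (6 + q)*(o + 12) = (6 + q)*(12 + o))
T(Y, C) = -19 + C*(48 + 4*C) (T(Y, C) = ((72 + 6*C + 12*(-2) + C*(-2))*C + 59) - 1*78 = ((72 + 6*C - 24 - 2*C)*C + 59) - 78 = ((48 + 4*C)*C + 59) - 78 = (C*(48 + 4*C) + 59) - 78 = (59 + C*(48 + 4*C)) - 78 = -19 + C*(48 + 4*C))
√(T(-11, 124) - 35681) = √((-19 + 4*124*(12 + 124)) - 35681) = √((-19 + 4*124*136) - 35681) = √((-19 + 67456) - 35681) = √(67437 - 35681) = √31756 = 2*√7939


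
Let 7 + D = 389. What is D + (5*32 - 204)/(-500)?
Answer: 47761/125 ≈ 382.09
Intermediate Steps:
D = 382 (D = -7 + 389 = 382)
D + (5*32 - 204)/(-500) = 382 + (5*32 - 204)/(-500) = 382 + (160 - 204)*(-1/500) = 382 - 44*(-1/500) = 382 + 11/125 = 47761/125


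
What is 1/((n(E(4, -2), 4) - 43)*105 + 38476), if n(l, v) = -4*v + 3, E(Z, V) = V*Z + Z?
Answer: 1/32596 ≈ 3.0679e-5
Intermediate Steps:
E(Z, V) = Z + V*Z
n(l, v) = 3 - 4*v
1/((n(E(4, -2), 4) - 43)*105 + 38476) = 1/(((3 - 4*4) - 43)*105 + 38476) = 1/(((3 - 16) - 43)*105 + 38476) = 1/((-13 - 43)*105 + 38476) = 1/(-56*105 + 38476) = 1/(-5880 + 38476) = 1/32596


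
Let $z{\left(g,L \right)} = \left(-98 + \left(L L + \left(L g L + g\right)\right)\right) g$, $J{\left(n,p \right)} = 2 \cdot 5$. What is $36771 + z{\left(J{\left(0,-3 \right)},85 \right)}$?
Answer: $830641$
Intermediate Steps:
$J{\left(n,p \right)} = 10$
$z{\left(g,L \right)} = g \left(-98 + g + L^{2} + g L^{2}\right)$ ($z{\left(g,L \right)} = \left(-98 + \left(L^{2} + \left(g L^{2} + g\right)\right)\right) g = \left(-98 + \left(L^{2} + \left(g + g L^{2}\right)\right)\right) g = \left(-98 + \left(g + L^{2} + g L^{2}\right)\right) g = \left(-98 + g + L^{2} + g L^{2}\right) g = g \left(-98 + g + L^{2} + g L^{2}\right)$)
$36771 + z{\left(J{\left(0,-3 \right)},85 \right)} = 36771 + 10 \left(-98 + 10 + 85^{2} + 10 \cdot 85^{2}\right) = 36771 + 10 \left(-98 + 10 + 7225 + 10 \cdot 7225\right) = 36771 + 10 \left(-98 + 10 + 7225 + 72250\right) = 36771 + 10 \cdot 79387 = 36771 + 793870 = 830641$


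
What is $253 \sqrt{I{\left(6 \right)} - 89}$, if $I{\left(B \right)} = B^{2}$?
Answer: $253 i \sqrt{53} \approx 1841.9 i$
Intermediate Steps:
$253 \sqrt{I{\left(6 \right)} - 89} = 253 \sqrt{6^{2} - 89} = 253 \sqrt{36 - 89} = 253 \sqrt{-53} = 253 i \sqrt{53}$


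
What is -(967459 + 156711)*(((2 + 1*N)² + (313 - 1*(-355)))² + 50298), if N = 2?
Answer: -582493182180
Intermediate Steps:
-(967459 + 156711)*(((2 + 1*N)² + (313 - 1*(-355)))² + 50298) = -(967459 + 156711)*(((2 + 1*2)² + (313 - 1*(-355)))² + 50298) = -1124170*(((2 + 2)² + (313 + 355))² + 50298) = -1124170*((4² + 668)² + 50298) = -1124170*((16 + 668)² + 50298) = -1124170*(684² + 50298) = -1124170*(467856 + 50298) = -1124170*518154 = -1*582493182180 = -582493182180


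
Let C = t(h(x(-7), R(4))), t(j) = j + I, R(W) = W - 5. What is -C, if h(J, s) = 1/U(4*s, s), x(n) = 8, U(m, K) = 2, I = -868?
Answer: 1735/2 ≈ 867.50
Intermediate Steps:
R(W) = -5 + W
h(J, s) = ½ (h(J, s) = 1/2 = ½)
t(j) = -868 + j (t(j) = j - 868 = -868 + j)
C = -1735/2 (C = -868 + ½ = -1735/2 ≈ -867.50)
-C = -1*(-1735/2) = 1735/2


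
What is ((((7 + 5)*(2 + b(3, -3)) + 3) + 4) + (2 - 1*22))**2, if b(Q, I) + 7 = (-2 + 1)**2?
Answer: 3721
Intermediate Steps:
b(Q, I) = -6 (b(Q, I) = -7 + (-2 + 1)**2 = -7 + (-1)**2 = -7 + 1 = -6)
((((7 + 5)*(2 + b(3, -3)) + 3) + 4) + (2 - 1*22))**2 = ((((7 + 5)*(2 - 6) + 3) + 4) + (2 - 1*22))**2 = (((12*(-4) + 3) + 4) + (2 - 22))**2 = (((-48 + 3) + 4) - 20)**2 = ((-45 + 4) - 20)**2 = (-41 - 20)**2 = (-61)**2 = 3721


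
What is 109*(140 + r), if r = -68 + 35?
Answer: 11663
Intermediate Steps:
r = -33
109*(140 + r) = 109*(140 - 33) = 109*107 = 11663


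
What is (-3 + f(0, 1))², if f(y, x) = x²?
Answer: 4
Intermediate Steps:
(-3 + f(0, 1))² = (-3 + 1²)² = (-3 + 1)² = (-2)² = 4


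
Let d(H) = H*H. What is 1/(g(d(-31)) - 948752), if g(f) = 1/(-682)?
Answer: -682/647048865 ≈ -1.0540e-6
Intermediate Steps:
d(H) = H**2
g(f) = -1/682
1/(g(d(-31)) - 948752) = 1/(-1/682 - 948752) = 1/(-647048865/682) = -682/647048865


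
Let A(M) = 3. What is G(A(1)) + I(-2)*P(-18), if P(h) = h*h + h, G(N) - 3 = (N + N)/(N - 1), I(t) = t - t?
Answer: 6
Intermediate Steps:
I(t) = 0
G(N) = 3 + 2*N/(-1 + N) (G(N) = 3 + (N + N)/(N - 1) = 3 + (2*N)/(-1 + N) = 3 + 2*N/(-1 + N))
P(h) = h + h**2 (P(h) = h**2 + h = h + h**2)
G(A(1)) + I(-2)*P(-18) = (-3 + 5*3)/(-1 + 3) + 0*(-18*(1 - 18)) = (-3 + 15)/2 + 0*(-18*(-17)) = (1/2)*12 + 0*306 = 6 + 0 = 6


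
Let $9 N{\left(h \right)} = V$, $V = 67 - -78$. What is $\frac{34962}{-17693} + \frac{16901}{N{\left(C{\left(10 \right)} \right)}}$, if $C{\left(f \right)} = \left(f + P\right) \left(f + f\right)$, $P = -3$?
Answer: $\frac{2686195047}{2565485} \approx 1047.1$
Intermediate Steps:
$V = 145$ ($V = 67 + 78 = 145$)
$C{\left(f \right)} = 2 f \left(-3 + f\right)$ ($C{\left(f \right)} = \left(f - 3\right) \left(f + f\right) = \left(-3 + f\right) 2 f = 2 f \left(-3 + f\right)$)
$N{\left(h \right)} = \frac{145}{9}$ ($N{\left(h \right)} = \frac{1}{9} \cdot 145 = \frac{145}{9}$)
$\frac{34962}{-17693} + \frac{16901}{N{\left(C{\left(10 \right)} \right)}} = \frac{34962}{-17693} + \frac{16901}{\frac{145}{9}} = 34962 \left(- \frac{1}{17693}\right) + 16901 \cdot \frac{9}{145} = - \frac{34962}{17693} + \frac{152109}{145} = \frac{2686195047}{2565485}$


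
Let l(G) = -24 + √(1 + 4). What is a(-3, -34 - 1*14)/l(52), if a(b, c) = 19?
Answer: -456/571 - 19*√5/571 ≈ -0.87300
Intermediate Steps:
l(G) = -24 + √5
a(-3, -34 - 1*14)/l(52) = 19/(-24 + √5)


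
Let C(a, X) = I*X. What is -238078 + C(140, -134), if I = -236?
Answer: -206454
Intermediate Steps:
C(a, X) = -236*X
-238078 + C(140, -134) = -238078 - 236*(-134) = -238078 + 31624 = -206454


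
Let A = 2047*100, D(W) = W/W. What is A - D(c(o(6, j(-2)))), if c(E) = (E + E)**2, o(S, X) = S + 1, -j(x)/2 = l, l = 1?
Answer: 204699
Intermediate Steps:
j(x) = -2 (j(x) = -2*1 = -2)
o(S, X) = 1 + S
c(E) = 4*E**2 (c(E) = (2*E)**2 = 4*E**2)
D(W) = 1
A = 204700
A - D(c(o(6, j(-2)))) = 204700 - 1*1 = 204700 - 1 = 204699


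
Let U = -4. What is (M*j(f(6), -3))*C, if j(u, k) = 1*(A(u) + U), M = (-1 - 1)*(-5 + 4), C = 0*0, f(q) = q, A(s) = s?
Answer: 0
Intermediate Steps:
C = 0
M = 2 (M = -2*(-1) = 2)
j(u, k) = -4 + u (j(u, k) = 1*(u - 4) = 1*(-4 + u) = -4 + u)
(M*j(f(6), -3))*C = (2*(-4 + 6))*0 = (2*2)*0 = 4*0 = 0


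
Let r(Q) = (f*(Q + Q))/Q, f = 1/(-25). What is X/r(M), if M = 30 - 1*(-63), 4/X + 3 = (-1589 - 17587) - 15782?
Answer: 50/34961 ≈ 0.0014302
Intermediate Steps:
f = -1/25 ≈ -0.040000
X = -4/34961 (X = 4/(-3 + ((-1589 - 17587) - 15782)) = 4/(-3 + (-19176 - 15782)) = 4/(-3 - 34958) = 4/(-34961) = 4*(-1/34961) = -4/34961 ≈ -0.00011441)
M = 93 (M = 30 + 63 = 93)
r(Q) = -2/25 (r(Q) = (-(Q + Q)/25)/Q = (-2*Q/25)/Q = -2/25)
X/r(M) = -4/(34961*(-2/25)) = -4/34961*(-25/2) = 50/34961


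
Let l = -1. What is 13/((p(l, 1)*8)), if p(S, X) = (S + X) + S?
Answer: -13/8 ≈ -1.6250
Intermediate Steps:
p(S, X) = X + 2*S
13/((p(l, 1)*8)) = 13/(((1 + 2*(-1))*8)) = 13/(((1 - 2)*8)) = 13/((-1*8)) = 13/(-8) = 13*(-1/8) = -13/8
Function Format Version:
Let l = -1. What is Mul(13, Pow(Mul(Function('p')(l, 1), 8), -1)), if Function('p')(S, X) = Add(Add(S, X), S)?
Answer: Rational(-13, 8) ≈ -1.6250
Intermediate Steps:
Function('p')(S, X) = Add(X, Mul(2, S))
Mul(13, Pow(Mul(Function('p')(l, 1), 8), -1)) = Mul(13, Pow(Mul(Add(1, Mul(2, -1)), 8), -1)) = Mul(13, Pow(Mul(Add(1, -2), 8), -1)) = Mul(13, Pow(Mul(-1, 8), -1)) = Mul(13, Pow(-8, -1)) = Mul(13, Rational(-1, 8)) = Rational(-13, 8)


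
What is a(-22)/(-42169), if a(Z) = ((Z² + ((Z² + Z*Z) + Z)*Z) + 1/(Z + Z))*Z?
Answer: -894433/84338 ≈ -10.605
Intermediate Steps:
a(Z) = Z*(Z² + 1/(2*Z) + Z*(Z + 2*Z²)) (a(Z) = ((Z² + ((Z² + Z²) + Z)*Z) + 1/(2*Z))*Z = ((Z² + (2*Z² + Z)*Z) + 1/(2*Z))*Z = ((Z² + (Z + 2*Z²)*Z) + 1/(2*Z))*Z = ((Z² + Z*(Z + 2*Z²)) + 1/(2*Z))*Z = (Z² + 1/(2*Z) + Z*(Z + 2*Z²))*Z = Z*(Z² + 1/(2*Z) + Z*(Z + 2*Z²)))
a(-22)/(-42169) = (½ + 2*(-22)³ + 2*(-22)⁴)/(-42169) = (½ + 2*(-10648) + 2*234256)*(-1/42169) = (½ - 21296 + 468512)*(-1/42169) = (894433/2)*(-1/42169) = -894433/84338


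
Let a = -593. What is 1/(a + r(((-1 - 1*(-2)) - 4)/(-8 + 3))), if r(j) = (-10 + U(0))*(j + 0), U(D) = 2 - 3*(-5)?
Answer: -5/2944 ≈ -0.0016984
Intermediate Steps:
U(D) = 17 (U(D) = 2 + 15 = 17)
r(j) = 7*j (r(j) = (-10 + 17)*(j + 0) = 7*j)
1/(a + r(((-1 - 1*(-2)) - 4)/(-8 + 3))) = 1/(-593 + 7*(((-1 - 1*(-2)) - 4)/(-8 + 3))) = 1/(-593 + 7*(((-1 + 2) - 4)/(-5))) = 1/(-593 + 7*((1 - 4)*(-1/5))) = 1/(-593 + 7*(-3*(-1/5))) = 1/(-593 + 7*(3/5)) = 1/(-593 + 21/5) = 1/(-2944/5) = -5/2944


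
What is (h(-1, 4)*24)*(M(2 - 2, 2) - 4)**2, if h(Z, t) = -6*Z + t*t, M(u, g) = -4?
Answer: 33792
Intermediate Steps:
h(Z, t) = t**2 - 6*Z (h(Z, t) = -6*Z + t**2 = t**2 - 6*Z)
(h(-1, 4)*24)*(M(2 - 2, 2) - 4)**2 = ((4**2 - 6*(-1))*24)*(-4 - 4)**2 = ((16 + 6)*24)*(-8)**2 = (22*24)*64 = 528*64 = 33792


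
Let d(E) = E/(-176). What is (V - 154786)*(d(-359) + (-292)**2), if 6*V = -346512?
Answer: -1594760073387/88 ≈ -1.8122e+10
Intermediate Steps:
d(E) = -E/176 (d(E) = E*(-1/176) = -E/176)
V = -57752 (V = (1/6)*(-346512) = -57752)
(V - 154786)*(d(-359) + (-292)**2) = (-57752 - 154786)*(-1/176*(-359) + (-292)**2) = -212538*(359/176 + 85264) = -212538*15006823/176 = -1594760073387/88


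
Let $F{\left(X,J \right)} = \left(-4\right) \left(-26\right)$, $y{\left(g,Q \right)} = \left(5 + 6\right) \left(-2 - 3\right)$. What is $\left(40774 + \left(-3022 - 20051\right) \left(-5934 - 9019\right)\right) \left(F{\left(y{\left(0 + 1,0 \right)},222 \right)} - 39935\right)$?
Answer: $-13743740043033$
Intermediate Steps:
$y{\left(g,Q \right)} = -55$ ($y{\left(g,Q \right)} = 11 \left(-5\right) = -55$)
$F{\left(X,J \right)} = 104$
$\left(40774 + \left(-3022 - 20051\right) \left(-5934 - 9019\right)\right) \left(F{\left(y{\left(0 + 1,0 \right)},222 \right)} - 39935\right) = \left(40774 + \left(-3022 - 20051\right) \left(-5934 - 9019\right)\right) \left(104 - 39935\right) = \left(40774 - -345010569\right) \left(-39831\right) = \left(40774 + 345010569\right) \left(-39831\right) = 345051343 \left(-39831\right) = -13743740043033$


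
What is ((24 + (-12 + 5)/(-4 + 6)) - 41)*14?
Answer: -287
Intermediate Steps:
((24 + (-12 + 5)/(-4 + 6)) - 41)*14 = ((24 - 7/2) - 41)*14 = (41/2 - 41)*14 = -41/2*14 = -287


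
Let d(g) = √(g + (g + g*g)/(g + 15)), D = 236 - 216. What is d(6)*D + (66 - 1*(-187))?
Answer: 253 + 40*√2 ≈ 309.57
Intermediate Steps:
D = 20
d(g) = √(g + (g + g²)/(15 + g))
d(6)*D + (66 - 1*(-187)) = (√2*√(6*(8 + 6)/(15 + 6)))*20 + (66 - 1*(-187)) = (√2*√(6*14/21))*20 + (66 + 187) = (√2*√(6*(1/21)*14))*20 + 253 = (√2*√4)*20 + 253 = (√2*2)*20 + 253 = (2*√2)*20 + 253 = 40*√2 + 253 = 253 + 40*√2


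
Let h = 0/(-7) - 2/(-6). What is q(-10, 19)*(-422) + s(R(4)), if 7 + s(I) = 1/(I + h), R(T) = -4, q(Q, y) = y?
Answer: -88278/11 ≈ -8025.3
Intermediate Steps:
h = ⅓ (h = 0*(-⅐) - 2*(-⅙) = 0 + ⅓ = ⅓ ≈ 0.33333)
s(I) = -7 + 1/(⅓ + I) (s(I) = -7 + 1/(I + ⅓) = -7 + 1/(⅓ + I))
q(-10, 19)*(-422) + s(R(4)) = 19*(-422) + (-4 - 21*(-4))/(1 + 3*(-4)) = -8018 + (-4 + 84)/(1 - 12) = -8018 + 80/(-11) = -8018 - 1/11*80 = -8018 - 80/11 = -88278/11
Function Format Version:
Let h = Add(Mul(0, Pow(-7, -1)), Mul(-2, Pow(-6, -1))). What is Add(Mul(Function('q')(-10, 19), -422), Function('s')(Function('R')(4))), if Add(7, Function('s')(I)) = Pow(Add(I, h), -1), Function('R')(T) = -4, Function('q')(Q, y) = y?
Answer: Rational(-88278, 11) ≈ -8025.3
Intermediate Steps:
h = Rational(1, 3) (h = Add(Mul(0, Rational(-1, 7)), Mul(-2, Rational(-1, 6))) = Add(0, Rational(1, 3)) = Rational(1, 3) ≈ 0.33333)
Function('s')(I) = Add(-7, Pow(Add(Rational(1, 3), I), -1)) (Function('s')(I) = Add(-7, Pow(Add(I, Rational(1, 3)), -1)) = Add(-7, Pow(Add(Rational(1, 3), I), -1)))
Add(Mul(Function('q')(-10, 19), -422), Function('s')(Function('R')(4))) = Add(Mul(19, -422), Mul(Pow(Add(1, Mul(3, -4)), -1), Add(-4, Mul(-21, -4)))) = Add(-8018, Mul(Pow(Add(1, -12), -1), Add(-4, 84))) = Add(-8018, Mul(Pow(-11, -1), 80)) = Add(-8018, Mul(Rational(-1, 11), 80)) = Add(-8018, Rational(-80, 11)) = Rational(-88278, 11)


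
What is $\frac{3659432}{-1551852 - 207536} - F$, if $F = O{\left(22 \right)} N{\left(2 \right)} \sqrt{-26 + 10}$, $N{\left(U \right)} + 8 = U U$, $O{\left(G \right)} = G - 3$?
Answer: $- \frac{914858}{439847} + 304 i \approx -2.0799 + 304.0 i$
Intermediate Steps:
$O{\left(G \right)} = -3 + G$
$N{\left(U \right)} = -8 + U^{2}$ ($N{\left(U \right)} = -8 + U U = -8 + U^{2}$)
$F = - 304 i$ ($F = \left(-3 + 22\right) \left(-8 + 2^{2}\right) \sqrt{-26 + 10} = 19 \left(-8 + 4\right) \sqrt{-16} = 19 \left(- 4 \cdot 4 i\right) = 19 \left(- 16 i\right) = - 304 i \approx - 304.0 i$)
$\frac{3659432}{-1551852 - 207536} - F = \frac{3659432}{-1551852 - 207536} - - 304 i = \frac{3659432}{-1759388} + 304 i = 3659432 \left(- \frac{1}{1759388}\right) + 304 i = - \frac{914858}{439847} + 304 i$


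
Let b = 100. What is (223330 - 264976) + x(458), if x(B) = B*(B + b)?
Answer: 213918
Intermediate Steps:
x(B) = B*(100 + B) (x(B) = B*(B + 100) = B*(100 + B))
(223330 - 264976) + x(458) = (223330 - 264976) + 458*(100 + 458) = -41646 + 458*558 = -41646 + 255564 = 213918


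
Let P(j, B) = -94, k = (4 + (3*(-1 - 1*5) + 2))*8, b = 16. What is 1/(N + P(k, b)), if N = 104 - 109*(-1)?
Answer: 1/119 ≈ 0.0084034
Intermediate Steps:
k = -96 (k = (4 + (3*(-1 - 5) + 2))*8 = (4 + (3*(-6) + 2))*8 = (4 + (-18 + 2))*8 = (4 - 16)*8 = -12*8 = -96)
N = 213 (N = 104 + 109 = 213)
1/(N + P(k, b)) = 1/(213 - 94) = 1/119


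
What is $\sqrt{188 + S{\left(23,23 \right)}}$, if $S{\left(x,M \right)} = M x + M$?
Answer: $2 \sqrt{185} \approx 27.203$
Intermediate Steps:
$S{\left(x,M \right)} = M + M x$
$\sqrt{188 + S{\left(23,23 \right)}} = \sqrt{188 + 23 \left(1 + 23\right)} = \sqrt{188 + 23 \cdot 24} = \sqrt{188 + 552} = \sqrt{740} = 2 \sqrt{185}$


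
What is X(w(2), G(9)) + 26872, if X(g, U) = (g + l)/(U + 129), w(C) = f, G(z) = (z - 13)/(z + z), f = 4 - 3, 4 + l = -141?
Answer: 31143352/1159 ≈ 26871.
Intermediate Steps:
l = -145 (l = -4 - 141 = -145)
f = 1
G(z) = (-13 + z)/(2*z) (G(z) = (-13 + z)/((2*z)) = (-13 + z)*(1/(2*z)) = (-13 + z)/(2*z))
w(C) = 1
X(g, U) = (-145 + g)/(129 + U) (X(g, U) = (g - 145)/(U + 129) = (-145 + g)/(129 + U))
X(w(2), G(9)) + 26872 = (-145 + 1)/(129 + (½)*(-13 + 9)/9) + 26872 = -144/(129 + (½)*(⅑)*(-4)) + 26872 = -144/(129 - 2/9) + 26872 = -144/(1159/9) + 26872 = (9/1159)*(-144) + 26872 = -1296/1159 + 26872 = 31143352/1159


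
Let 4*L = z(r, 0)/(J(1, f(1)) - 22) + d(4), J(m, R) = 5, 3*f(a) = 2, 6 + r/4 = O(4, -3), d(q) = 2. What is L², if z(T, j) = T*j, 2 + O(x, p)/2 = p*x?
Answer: ¼ ≈ 0.25000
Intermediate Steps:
O(x, p) = -4 + 2*p*x (O(x, p) = -4 + 2*(p*x) = -4 + 2*p*x)
r = -136 (r = -24 + 4*(-4 + 2*(-3)*4) = -24 + 4*(-4 - 24) = -24 + 4*(-28) = -24 - 112 = -136)
f(a) = ⅔ (f(a) = (⅓)*2 = ⅔)
L = ½ (L = ((-136*0)/(5 - 22) + 2)/4 = (0/(-17) + 2)/4 = (0*(-1/17) + 2)/4 = (0 + 2)/4 = (¼)*2 = ½ ≈ 0.50000)
L² = (½)² = ¼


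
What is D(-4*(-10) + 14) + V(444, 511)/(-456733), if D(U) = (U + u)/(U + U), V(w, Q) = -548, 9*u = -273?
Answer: 32605595/147981492 ≈ 0.22034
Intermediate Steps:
u = -91/3 (u = (1/9)*(-273) = -91/3 ≈ -30.333)
D(U) = (-91/3 + U)/(2*U) (D(U) = (U - 91/3)/(U + U) = (-91/3 + U)/((2*U)) = (-91/3 + U)*(1/(2*U)) = (-91/3 + U)/(2*U))
D(-4*(-10) + 14) + V(444, 511)/(-456733) = (-91 + 3*(-4*(-10) + 14))/(6*(-4*(-10) + 14)) - 548/(-456733) = (-91 + 3*(40 + 14))/(6*(40 + 14)) - 548*(-1/456733) = (1/6)*(-91 + 3*54)/54 + 548/456733 = (1/6)*(1/54)*(-91 + 162) + 548/456733 = (1/6)*(1/54)*71 + 548/456733 = 71/324 + 548/456733 = 32605595/147981492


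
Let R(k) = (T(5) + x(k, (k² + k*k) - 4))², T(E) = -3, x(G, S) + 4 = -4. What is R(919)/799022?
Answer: 121/799022 ≈ 0.00015144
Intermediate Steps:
x(G, S) = -8 (x(G, S) = -4 - 4 = -8)
R(k) = 121 (R(k) = (-3 - 8)² = (-11)² = 121)
R(919)/799022 = 121/799022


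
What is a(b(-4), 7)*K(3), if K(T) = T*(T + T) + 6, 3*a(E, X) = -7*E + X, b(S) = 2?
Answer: -56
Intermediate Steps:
a(E, X) = -7*E/3 + X/3 (a(E, X) = (-7*E + X)/3 = (X - 7*E)/3 = -7*E/3 + X/3)
K(T) = 6 + 2*T**2 (K(T) = T*(2*T) + 6 = 2*T**2 + 6 = 6 + 2*T**2)
a(b(-4), 7)*K(3) = (-7/3*2 + (1/3)*7)*(6 + 2*3**2) = (-14/3 + 7/3)*(6 + 2*9) = -7*(6 + 18)/3 = -7/3*24 = -56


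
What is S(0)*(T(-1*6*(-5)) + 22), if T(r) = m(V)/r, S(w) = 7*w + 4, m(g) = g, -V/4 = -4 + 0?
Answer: 1352/15 ≈ 90.133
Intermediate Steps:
V = 16 (V = -4*(-4 + 0) = -4*(-4) = 16)
S(w) = 4 + 7*w
T(r) = 16/r
S(0)*(T(-1*6*(-5)) + 22) = (4 + 7*0)*(16/((-1*6*(-5))) + 22) = (4 + 0)*(16/((-6*(-5))) + 22) = 4*(16/30 + 22) = 4*(16*(1/30) + 22) = 4*(8/15 + 22) = 4*(338/15) = 1352/15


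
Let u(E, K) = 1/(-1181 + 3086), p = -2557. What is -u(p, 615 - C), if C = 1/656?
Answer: -1/1905 ≈ -0.00052493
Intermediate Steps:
C = 1/656 ≈ 0.0015244
u(E, K) = 1/1905
-u(p, 615 - C) = -1*1/1905 = -1/1905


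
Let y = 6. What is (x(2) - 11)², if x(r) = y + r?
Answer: 9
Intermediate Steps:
x(r) = 6 + r
(x(2) - 11)² = ((6 + 2) - 11)² = (8 - 11)² = (-3)² = 9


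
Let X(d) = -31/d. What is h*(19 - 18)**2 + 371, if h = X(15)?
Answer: 5534/15 ≈ 368.93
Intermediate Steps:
h = -31/15 ≈ -2.0667
h*(19 - 18)**2 + 371 = -31*(19 - 18)**2/15 + 371 = -31/15*1**2 + 371 = -31/15*1 + 371 = -31/15 + 371 = 5534/15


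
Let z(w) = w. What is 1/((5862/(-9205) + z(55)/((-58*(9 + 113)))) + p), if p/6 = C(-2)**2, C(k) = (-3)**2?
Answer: 65134580/31613420093 ≈ 0.0020603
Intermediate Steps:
C(k) = 9
p = 486 (p = 6*9**2 = 6*81 = 486)
1/((5862/(-9205) + z(55)/((-58*(9 + 113)))) + p) = 1/((5862/(-9205) + 55/((-58*(9 + 113)))) + 486) = 1/((5862*(-1/9205) + 55/((-58*122))) + 486) = 1/((-5862/9205 + 55/(-7076)) + 486) = 1/((-5862/9205 + 55*(-1/7076)) + 486) = 1/((-5862/9205 - 55/7076) + 486) = 1/(-41985787/65134580 + 486) = 1/(31613420093/65134580) = 65134580/31613420093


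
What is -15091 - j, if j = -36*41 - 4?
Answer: -13611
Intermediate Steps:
j = -1480 (j = -1476 - 4 = -1480)
-15091 - j = -15091 - 1*(-1480) = -15091 + 1480 = -13611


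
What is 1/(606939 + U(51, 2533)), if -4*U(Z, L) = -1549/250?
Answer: 1000/606940549 ≈ 1.6476e-6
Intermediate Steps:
U(Z, L) = 1549/1000 (U(Z, L) = -(-1549)/(4*250) = -¼*(-1549/250) = 1549/1000)
1/(606939 + U(51, 2533)) = 1/(606939 + 1549/1000) = 1/(606940549/1000) = 1000/606940549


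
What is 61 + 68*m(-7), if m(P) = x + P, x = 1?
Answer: -347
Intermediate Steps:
m(P) = 1 + P
61 + 68*m(-7) = 61 + 68*(1 - 7) = 61 + 68*(-6) = 61 - 408 = -347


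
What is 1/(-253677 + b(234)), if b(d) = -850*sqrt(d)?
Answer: -84559/21394318443 + 850*sqrt(26)/21394318443 ≈ -3.7498e-6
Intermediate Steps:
1/(-253677 + b(234)) = 1/(-253677 - 2550*sqrt(26))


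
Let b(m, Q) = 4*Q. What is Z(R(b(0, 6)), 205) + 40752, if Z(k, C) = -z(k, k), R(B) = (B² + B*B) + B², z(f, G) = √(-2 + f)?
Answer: 40752 - √1726 ≈ 40710.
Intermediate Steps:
R(B) = 3*B² (R(B) = (B² + B²) + B² = 2*B² + B² = 3*B²)
Z(k, C) = -√(-2 + k)
Z(R(b(0, 6)), 205) + 40752 = -√(-2 + 3*(4*6)²) + 40752 = -√(-2 + 3*24²) + 40752 = -√(-2 + 3*576) + 40752 = -√(-2 + 1728) + 40752 = -√1726 + 40752 = 40752 - √1726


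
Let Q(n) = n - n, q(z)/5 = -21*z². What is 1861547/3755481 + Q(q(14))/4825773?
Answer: 1861547/3755481 ≈ 0.49569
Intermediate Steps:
q(z) = -105*z² (q(z) = 5*(-21*z²) = -105*z²)
Q(n) = 0
1861547/3755481 + Q(q(14))/4825773 = 1861547/3755481 + 0/4825773 = 1861547*(1/3755481) + 0*(1/4825773) = 1861547/3755481 + 0 = 1861547/3755481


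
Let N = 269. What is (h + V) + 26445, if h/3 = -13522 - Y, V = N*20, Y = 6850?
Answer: -29291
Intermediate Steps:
V = 5380 (V = 269*20 = 5380)
h = -61116 (h = 3*(-13522 - 1*6850) = 3*(-13522 - 6850) = 3*(-20372) = -61116)
(h + V) + 26445 = (-61116 + 5380) + 26445 = -55736 + 26445 = -29291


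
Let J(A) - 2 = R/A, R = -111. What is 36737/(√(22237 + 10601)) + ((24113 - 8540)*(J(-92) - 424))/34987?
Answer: -602877549/3218804 + 36737*√32838/32838 ≈ 15.430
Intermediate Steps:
J(A) = 2 - 111/A
36737/(√(22237 + 10601)) + ((24113 - 8540)*(J(-92) - 424))/34987 = 36737/(√(22237 + 10601)) + ((24113 - 8540)*((2 - 111/(-92)) - 424))/34987 = 36737/(√32838) + (15573*((2 - 111*(-1/92)) - 424))*(1/34987) = 36737*(√32838/32838) + (15573*((2 + 111/92) - 424))*(1/34987) = 36737*√32838/32838 + (15573*(295/92 - 424))*(1/34987) = 36737*√32838/32838 + (15573*(-38713/92))*(1/34987) = 36737*√32838/32838 - 602877549/92*1/34987 = 36737*√32838/32838 - 602877549/3218804 = -602877549/3218804 + 36737*√32838/32838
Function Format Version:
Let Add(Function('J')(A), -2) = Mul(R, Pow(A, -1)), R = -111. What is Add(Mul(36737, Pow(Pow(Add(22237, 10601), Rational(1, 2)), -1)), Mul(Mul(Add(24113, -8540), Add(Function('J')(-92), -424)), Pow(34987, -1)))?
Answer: Add(Rational(-602877549, 3218804), Mul(Rational(36737, 32838), Pow(32838, Rational(1, 2)))) ≈ 15.430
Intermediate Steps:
Function('J')(A) = Add(2, Mul(-111, Pow(A, -1)))
Add(Mul(36737, Pow(Pow(Add(22237, 10601), Rational(1, 2)), -1)), Mul(Mul(Add(24113, -8540), Add(Function('J')(-92), -424)), Pow(34987, -1))) = Add(Mul(36737, Pow(Pow(Add(22237, 10601), Rational(1, 2)), -1)), Mul(Mul(Add(24113, -8540), Add(Add(2, Mul(-111, Pow(-92, -1))), -424)), Pow(34987, -1))) = Add(Mul(36737, Pow(Pow(32838, Rational(1, 2)), -1)), Mul(Mul(15573, Add(Add(2, Mul(-111, Rational(-1, 92))), -424)), Rational(1, 34987))) = Add(Mul(36737, Mul(Rational(1, 32838), Pow(32838, Rational(1, 2)))), Mul(Mul(15573, Add(Add(2, Rational(111, 92)), -424)), Rational(1, 34987))) = Add(Mul(Rational(36737, 32838), Pow(32838, Rational(1, 2))), Mul(Mul(15573, Add(Rational(295, 92), -424)), Rational(1, 34987))) = Add(Mul(Rational(36737, 32838), Pow(32838, Rational(1, 2))), Mul(Mul(15573, Rational(-38713, 92)), Rational(1, 34987))) = Add(Mul(Rational(36737, 32838), Pow(32838, Rational(1, 2))), Mul(Rational(-602877549, 92), Rational(1, 34987))) = Add(Mul(Rational(36737, 32838), Pow(32838, Rational(1, 2))), Rational(-602877549, 3218804)) = Add(Rational(-602877549, 3218804), Mul(Rational(36737, 32838), Pow(32838, Rational(1, 2))))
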